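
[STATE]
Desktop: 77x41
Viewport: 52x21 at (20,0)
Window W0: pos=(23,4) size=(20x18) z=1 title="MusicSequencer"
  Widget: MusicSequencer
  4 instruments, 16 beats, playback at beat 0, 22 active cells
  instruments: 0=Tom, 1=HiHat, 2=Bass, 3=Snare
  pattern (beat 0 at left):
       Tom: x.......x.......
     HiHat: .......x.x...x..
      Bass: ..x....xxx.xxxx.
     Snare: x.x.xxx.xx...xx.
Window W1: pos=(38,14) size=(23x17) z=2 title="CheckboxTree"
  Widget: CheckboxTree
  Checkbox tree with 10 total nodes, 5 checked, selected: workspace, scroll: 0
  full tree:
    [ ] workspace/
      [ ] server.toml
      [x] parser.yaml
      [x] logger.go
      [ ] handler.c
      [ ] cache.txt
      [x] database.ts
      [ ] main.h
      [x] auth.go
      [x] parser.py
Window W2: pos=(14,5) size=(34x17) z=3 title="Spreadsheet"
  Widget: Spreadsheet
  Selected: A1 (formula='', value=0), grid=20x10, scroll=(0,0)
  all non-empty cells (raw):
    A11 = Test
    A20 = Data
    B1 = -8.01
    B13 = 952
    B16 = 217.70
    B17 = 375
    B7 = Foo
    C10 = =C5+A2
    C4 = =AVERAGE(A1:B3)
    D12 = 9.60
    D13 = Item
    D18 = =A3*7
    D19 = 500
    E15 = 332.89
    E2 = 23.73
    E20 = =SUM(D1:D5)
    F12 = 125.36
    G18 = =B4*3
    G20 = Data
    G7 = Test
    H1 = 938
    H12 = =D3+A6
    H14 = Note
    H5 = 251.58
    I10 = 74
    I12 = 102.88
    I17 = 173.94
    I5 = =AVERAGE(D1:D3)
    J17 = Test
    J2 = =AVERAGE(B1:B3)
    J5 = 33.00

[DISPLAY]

                                                    
                                                    
                                                    
                                                    
   ┏━━━━━━━━━━━━━━━━━━┓                             
━━━━━━━━━━━━━━━━━━━━━━━━━━━┓                        
adsheet                    ┃                        
───────────────────────────┨                        
                           ┃                        
  A       B       C       D┃                        
---------------------------┃                        
    [0]   -8.01       0    ┃                        
      0       0       0    ┃                        
      0       0       0    ┃                        
      0       0   -1.33    ┃━━━━━━━━━━━━┓           
      0       0       0    ┃Tree        ┃           
      0       0       0    ┃────────────┨           
      0Foo            0    ┃space/      ┃           
      0       0       0    ┃rver.toml   ┃           
      0       0       0    ┃rser.yaml   ┃           
      0       0       0    ┃gger.go     ┃           


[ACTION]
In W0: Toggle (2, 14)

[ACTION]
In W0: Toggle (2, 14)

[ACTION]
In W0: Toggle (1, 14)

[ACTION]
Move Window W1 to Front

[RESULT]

                                                    
                                                    
                                                    
                                                    
   ┏━━━━━━━━━━━━━━━━━━┓                             
━━━━━━━━━━━━━━━━━━━━━━━━━━━┓                        
adsheet                    ┃                        
───────────────────────────┨                        
                           ┃                        
  A       B       C       D┃                        
---------------------------┃                        
    [0]   -8.01       0    ┃                        
      0       0       0    ┃                        
      0       0       0    ┃                        
      0       0   ┏━━━━━━━━━━━━━━━━━━━━━┓           
      0       0   ┃ CheckboxTree        ┃           
      0       0   ┠─────────────────────┨           
      0Foo        ┃>[-] workspace/      ┃           
      0       0   ┃   [ ] server.toml   ┃           
      0       0   ┃   [x] parser.yaml   ┃           
      0       0   ┃   [x] logger.go     ┃           


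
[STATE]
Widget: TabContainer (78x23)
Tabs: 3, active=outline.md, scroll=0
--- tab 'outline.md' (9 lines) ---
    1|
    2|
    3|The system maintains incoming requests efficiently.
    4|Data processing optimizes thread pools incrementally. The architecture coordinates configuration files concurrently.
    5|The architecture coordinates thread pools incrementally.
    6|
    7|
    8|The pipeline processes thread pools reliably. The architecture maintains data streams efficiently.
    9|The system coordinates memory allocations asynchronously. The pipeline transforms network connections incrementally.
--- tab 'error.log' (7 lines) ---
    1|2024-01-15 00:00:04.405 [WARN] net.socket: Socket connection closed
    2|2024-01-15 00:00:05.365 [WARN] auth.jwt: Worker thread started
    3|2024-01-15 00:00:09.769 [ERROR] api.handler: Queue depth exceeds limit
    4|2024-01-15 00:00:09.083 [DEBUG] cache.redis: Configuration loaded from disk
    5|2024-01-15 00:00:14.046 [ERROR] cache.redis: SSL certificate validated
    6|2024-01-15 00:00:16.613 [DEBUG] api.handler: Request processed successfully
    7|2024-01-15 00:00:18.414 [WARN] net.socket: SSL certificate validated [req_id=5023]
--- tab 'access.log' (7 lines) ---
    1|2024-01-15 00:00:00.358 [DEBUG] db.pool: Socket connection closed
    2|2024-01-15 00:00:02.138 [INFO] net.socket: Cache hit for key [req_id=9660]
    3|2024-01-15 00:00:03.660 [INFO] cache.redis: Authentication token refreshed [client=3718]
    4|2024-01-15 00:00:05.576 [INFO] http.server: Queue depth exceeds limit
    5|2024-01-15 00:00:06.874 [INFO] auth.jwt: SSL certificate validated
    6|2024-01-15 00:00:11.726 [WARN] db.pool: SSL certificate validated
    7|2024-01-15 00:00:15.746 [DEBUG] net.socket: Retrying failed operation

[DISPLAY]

[outline.md]│ error.log │ access.log                                          
──────────────────────────────────────────────────────────────────────────────
                                                                              
                                                                              
The system maintains incoming requests efficiently.                           
Data processing optimizes thread pools incrementally. The architecture coordin
The architecture coordinates thread pools incrementally.                      
                                                                              
                                                                              
The pipeline processes thread pools reliably. The architecture maintains data 
The system coordinates memory allocations asynchronously. The pipeline transfo
                                                                              
                                                                              
                                                                              
                                                                              
                                                                              
                                                                              
                                                                              
                                                                              
                                                                              
                                                                              
                                                                              
                                                                              


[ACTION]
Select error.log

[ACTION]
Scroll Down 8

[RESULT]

 outline.md │[error.log]│ access.log                                          
──────────────────────────────────────────────────────────────────────────────
2024-01-15 00:00:18.414 [WARN] net.socket: SSL certificate validated [req_id=5
                                                                              
                                                                              
                                                                              
                                                                              
                                                                              
                                                                              
                                                                              
                                                                              
                                                                              
                                                                              
                                                                              
                                                                              
                                                                              
                                                                              
                                                                              
                                                                              
                                                                              
                                                                              
                                                                              
                                                                              


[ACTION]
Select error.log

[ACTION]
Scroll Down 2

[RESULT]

 outline.md │[error.log]│ access.log                                          
──────────────────────────────────────────────────────────────────────────────
2024-01-15 00:00:09.769 [ERROR] api.handler: Queue depth exceeds limit        
2024-01-15 00:00:09.083 [DEBUG] cache.redis: Configuration loaded from disk   
2024-01-15 00:00:14.046 [ERROR] cache.redis: SSL certificate validated        
2024-01-15 00:00:16.613 [DEBUG] api.handler: Request processed successfully   
2024-01-15 00:00:18.414 [WARN] net.socket: SSL certificate validated [req_id=5
                                                                              
                                                                              
                                                                              
                                                                              
                                                                              
                                                                              
                                                                              
                                                                              
                                                                              
                                                                              
                                                                              
                                                                              
                                                                              
                                                                              
                                                                              
                                                                              


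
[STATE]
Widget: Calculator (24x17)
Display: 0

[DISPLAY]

                       0
┌───┬───┬───┬───┐       
│ 7 │ 8 │ 9 │ ÷ │       
├───┼───┼───┼───┤       
│ 4 │ 5 │ 6 │ × │       
├───┼───┼───┼───┤       
│ 1 │ 2 │ 3 │ - │       
├───┼───┼───┼───┤       
│ 0 │ . │ = │ + │       
├───┼───┼───┼───┤       
│ C │ MC│ MR│ M+│       
└───┴───┴───┴───┘       
                        
                        
                        
                        
                        


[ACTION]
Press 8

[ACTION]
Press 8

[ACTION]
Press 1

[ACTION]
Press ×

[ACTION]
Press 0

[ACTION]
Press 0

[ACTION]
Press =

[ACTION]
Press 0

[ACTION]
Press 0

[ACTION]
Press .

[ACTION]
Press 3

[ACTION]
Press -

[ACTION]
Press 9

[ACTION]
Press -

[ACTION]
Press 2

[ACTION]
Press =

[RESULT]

                   -10.7
┌───┬───┬───┬───┐       
│ 7 │ 8 │ 9 │ ÷ │       
├───┼───┼───┼───┤       
│ 4 │ 5 │ 6 │ × │       
├───┼───┼───┼───┤       
│ 1 │ 2 │ 3 │ - │       
├───┼───┼───┼───┤       
│ 0 │ . │ = │ + │       
├───┼───┼───┼───┤       
│ C │ MC│ MR│ M+│       
└───┴───┴───┴───┘       
                        
                        
                        
                        
                        


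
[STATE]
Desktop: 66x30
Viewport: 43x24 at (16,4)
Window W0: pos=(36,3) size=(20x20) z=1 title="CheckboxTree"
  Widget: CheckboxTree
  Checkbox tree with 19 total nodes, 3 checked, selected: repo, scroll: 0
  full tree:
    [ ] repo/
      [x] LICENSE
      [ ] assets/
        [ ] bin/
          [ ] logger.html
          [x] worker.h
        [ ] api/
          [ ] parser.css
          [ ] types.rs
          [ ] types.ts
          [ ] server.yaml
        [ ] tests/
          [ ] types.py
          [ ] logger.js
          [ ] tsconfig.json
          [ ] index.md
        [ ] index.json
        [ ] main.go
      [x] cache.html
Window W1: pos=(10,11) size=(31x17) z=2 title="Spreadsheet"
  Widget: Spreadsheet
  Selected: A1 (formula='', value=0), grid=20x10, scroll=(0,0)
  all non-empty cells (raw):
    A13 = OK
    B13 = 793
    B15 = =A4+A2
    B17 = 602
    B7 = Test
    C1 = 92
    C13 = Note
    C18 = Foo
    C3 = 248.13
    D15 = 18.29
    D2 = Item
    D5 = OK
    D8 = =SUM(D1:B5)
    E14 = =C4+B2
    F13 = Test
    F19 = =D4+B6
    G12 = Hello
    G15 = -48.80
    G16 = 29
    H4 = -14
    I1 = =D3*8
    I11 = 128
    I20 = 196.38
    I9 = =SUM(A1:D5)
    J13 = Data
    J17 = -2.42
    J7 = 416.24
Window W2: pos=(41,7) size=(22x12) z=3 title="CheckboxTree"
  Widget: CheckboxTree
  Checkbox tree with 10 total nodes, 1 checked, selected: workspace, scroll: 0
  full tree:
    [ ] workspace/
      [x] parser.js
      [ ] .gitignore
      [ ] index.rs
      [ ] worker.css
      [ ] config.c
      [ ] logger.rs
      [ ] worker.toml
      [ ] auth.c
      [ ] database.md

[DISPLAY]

                    ┃ CheckboxTree     ┃   
                    ┠──────────────────┨   
                    ┃>[-] repo/        ┃   
                    ┃   [┏━━━━━━━━━━━━━━━━━
                    ┃   [┃ CheckboxTree    
                    ┃    ┠─────────────────
                    ┃    ┃>[-] workspace/  
━━━━━━━━━━━━━━━━━━━━━━━━┓┃   [x] parser.js 
adsheet                 ┃┃   [ ] .gitignore
────────────────────────┨┃   [ ] index.rs  
                        ┃┃   [ ] worker.css
  A       B       C     ┃┃   [ ] config.c  
------------------------┃┃   [ ] logger.rs 
    [0]       0      92 ┃┃   [ ] worker.tom
      0       0       0I┃┗━━━━━━━━━━━━━━━━━
      0       0  248.13 ┃   [ ] logger.┃   
      0       0       0 ┃   [ ] tsconfi┃   
      0       0       0O┃   [ ] index.m┃   
      0       0       0 ┃━━━━━━━━━━━━━━┛   
      0Test           0 ┃                  
      0       0       0 ┃                  
      0       0       0 ┃                  
      0       0       0 ┃                  
━━━━━━━━━━━━━━━━━━━━━━━━┛                  


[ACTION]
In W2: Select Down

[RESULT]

                    ┃ CheckboxTree     ┃   
                    ┠──────────────────┨   
                    ┃>[-] repo/        ┃   
                    ┃   [┏━━━━━━━━━━━━━━━━━
                    ┃   [┃ CheckboxTree    
                    ┃    ┠─────────────────
                    ┃    ┃ [-] workspace/  
━━━━━━━━━━━━━━━━━━━━━━━━┓┃>  [x] parser.js 
adsheet                 ┃┃   [ ] .gitignore
────────────────────────┨┃   [ ] index.rs  
                        ┃┃   [ ] worker.css
  A       B       C     ┃┃   [ ] config.c  
------------------------┃┃   [ ] logger.rs 
    [0]       0      92 ┃┃   [ ] worker.tom
      0       0       0I┃┗━━━━━━━━━━━━━━━━━
      0       0  248.13 ┃   [ ] logger.┃   
      0       0       0 ┃   [ ] tsconfi┃   
      0       0       0O┃   [ ] index.m┃   
      0       0       0 ┃━━━━━━━━━━━━━━┛   
      0Test           0 ┃                  
      0       0       0 ┃                  
      0       0       0 ┃                  
      0       0       0 ┃                  
━━━━━━━━━━━━━━━━━━━━━━━━┛                  


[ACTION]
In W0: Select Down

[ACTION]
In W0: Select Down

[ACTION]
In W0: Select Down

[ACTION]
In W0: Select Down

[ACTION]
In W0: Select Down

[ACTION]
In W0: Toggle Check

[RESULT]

                    ┃ CheckboxTree     ┃   
                    ┠──────────────────┨   
                    ┃ [-] repo/        ┃   
                    ┃   [┏━━━━━━━━━━━━━━━━━
                    ┃   [┃ CheckboxTree    
                    ┃    ┠─────────────────
                    ┃    ┃ [-] workspace/  
━━━━━━━━━━━━━━━━━━━━━━━━┓┃>  [x] parser.js 
adsheet                 ┃┃   [ ] .gitignore
────────────────────────┨┃   [ ] index.rs  
                        ┃┃   [ ] worker.css
  A       B       C     ┃┃   [ ] config.c  
------------------------┃┃   [ ] logger.rs 
    [0]       0      92 ┃┃   [ ] worker.tom
      0       0       0I┃┗━━━━━━━━━━━━━━━━━
      0       0  248.13 ┃   [ ] logger.┃   
      0       0       0 ┃   [ ] tsconfi┃   
      0       0       0O┃   [ ] index.m┃   
      0       0       0 ┃━━━━━━━━━━━━━━┛   
      0Test           0 ┃                  
      0       0       0 ┃                  
      0       0       0 ┃                  
      0       0       0 ┃                  
━━━━━━━━━━━━━━━━━━━━━━━━┛                  


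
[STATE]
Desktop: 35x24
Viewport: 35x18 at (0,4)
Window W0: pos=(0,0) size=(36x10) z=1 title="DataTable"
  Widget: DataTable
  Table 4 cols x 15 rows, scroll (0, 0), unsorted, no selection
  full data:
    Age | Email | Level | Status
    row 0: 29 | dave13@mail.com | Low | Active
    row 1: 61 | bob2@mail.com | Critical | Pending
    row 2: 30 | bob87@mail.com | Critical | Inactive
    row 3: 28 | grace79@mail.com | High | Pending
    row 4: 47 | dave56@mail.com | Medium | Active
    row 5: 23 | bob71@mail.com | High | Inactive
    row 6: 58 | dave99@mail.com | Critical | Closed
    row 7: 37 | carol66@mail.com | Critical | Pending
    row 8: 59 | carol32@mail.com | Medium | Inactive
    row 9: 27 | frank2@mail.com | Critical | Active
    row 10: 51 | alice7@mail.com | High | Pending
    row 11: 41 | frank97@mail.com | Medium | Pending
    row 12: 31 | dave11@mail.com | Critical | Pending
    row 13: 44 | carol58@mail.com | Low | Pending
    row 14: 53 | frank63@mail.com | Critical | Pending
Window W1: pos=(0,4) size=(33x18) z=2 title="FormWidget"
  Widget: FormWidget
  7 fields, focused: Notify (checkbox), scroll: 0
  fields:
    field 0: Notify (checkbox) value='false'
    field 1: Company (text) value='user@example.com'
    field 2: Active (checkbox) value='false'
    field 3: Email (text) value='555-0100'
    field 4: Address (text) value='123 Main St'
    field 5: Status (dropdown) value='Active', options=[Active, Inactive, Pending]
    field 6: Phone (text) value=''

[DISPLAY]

┏━━━━━━━━━━━━━━━━━━━━━━━━━━━━━━━┓──
┃ FormWidget                    ┃ti
┠───────────────────────────────┨nd
┃> Notify:     [ ]              ┃ac
┃  Company:    [user@example.co]┃nd
┃  Active:     [ ]              ┃━━
┃  Email:      [555-0100       ]┃  
┃  Address:    [123 Main St    ]┃  
┃  Status:     [Active        ▼]┃  
┃  Phone:      [               ]┃  
┃                               ┃  
┃                               ┃  
┃                               ┃  
┃                               ┃  
┃                               ┃  
┃                               ┃  
┃                               ┃  
┗━━━━━━━━━━━━━━━━━━━━━━━━━━━━━━━┛  


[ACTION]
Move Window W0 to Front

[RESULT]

┃───┼────────────────┼────────┼────
┃29 │dave13@mail.com │Low     │Acti
┃61 │bob2@mail.com   │Critical│Pend
┃30 │bob87@mail.com  │Critical│Inac
┃28 │grace79@mail.com│High    │Pend
┗━━━━━━━━━━━━━━━━━━━━━━━━━━━━━━━━━━
┃  Email:      [555-0100       ]┃  
┃  Address:    [123 Main St    ]┃  
┃  Status:     [Active        ▼]┃  
┃  Phone:      [               ]┃  
┃                               ┃  
┃                               ┃  
┃                               ┃  
┃                               ┃  
┃                               ┃  
┃                               ┃  
┃                               ┃  
┗━━━━━━━━━━━━━━━━━━━━━━━━━━━━━━━┛  


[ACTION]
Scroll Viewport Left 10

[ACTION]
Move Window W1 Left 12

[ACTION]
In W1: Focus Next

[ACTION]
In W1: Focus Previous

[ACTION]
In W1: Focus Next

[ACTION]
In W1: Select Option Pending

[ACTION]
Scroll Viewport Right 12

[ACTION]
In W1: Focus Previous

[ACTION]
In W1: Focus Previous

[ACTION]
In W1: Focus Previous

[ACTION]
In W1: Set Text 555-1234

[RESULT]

┃───┼────────────────┼────────┼────
┃29 │dave13@mail.com │Low     │Acti
┃61 │bob2@mail.com   │Critical│Pend
┃30 │bob87@mail.com  │Critical│Inac
┃28 │grace79@mail.com│High    │Pend
┗━━━━━━━━━━━━━━━━━━━━━━━━━━━━━━━━━━
┃  Email:      [555-0100       ]┃  
┃  Address:    [123 Main St    ]┃  
┃> Status:     [Active        ▼]┃  
┃  Phone:      [               ]┃  
┃                               ┃  
┃                               ┃  
┃                               ┃  
┃                               ┃  
┃                               ┃  
┃                               ┃  
┃                               ┃  
┗━━━━━━━━━━━━━━━━━━━━━━━━━━━━━━━┛  


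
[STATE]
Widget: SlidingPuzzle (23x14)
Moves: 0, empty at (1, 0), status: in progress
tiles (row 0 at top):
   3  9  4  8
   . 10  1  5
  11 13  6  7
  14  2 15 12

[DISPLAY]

┌────┬────┬────┬────┐  
│  3 │  9 │  4 │  8 │  
├────┼────┼────┼────┤  
│    │ 10 │  1 │  5 │  
├────┼────┼────┼────┤  
│ 11 │ 13 │  6 │  7 │  
├────┼────┼────┼────┤  
│ 14 │  2 │ 15 │ 12 │  
└────┴────┴────┴────┘  
Moves: 0               
                       
                       
                       
                       


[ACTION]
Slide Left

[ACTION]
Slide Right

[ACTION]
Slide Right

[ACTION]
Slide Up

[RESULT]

┌────┬────┬────┬────┐  
│  3 │  9 │  4 │  8 │  
├────┼────┼────┼────┤  
│ 11 │ 10 │  1 │  5 │  
├────┼────┼────┼────┤  
│    │ 13 │  6 │  7 │  
├────┼────┼────┼────┤  
│ 14 │  2 │ 15 │ 12 │  
└────┴────┴────┴────┘  
Moves: 3               
                       
                       
                       
                       


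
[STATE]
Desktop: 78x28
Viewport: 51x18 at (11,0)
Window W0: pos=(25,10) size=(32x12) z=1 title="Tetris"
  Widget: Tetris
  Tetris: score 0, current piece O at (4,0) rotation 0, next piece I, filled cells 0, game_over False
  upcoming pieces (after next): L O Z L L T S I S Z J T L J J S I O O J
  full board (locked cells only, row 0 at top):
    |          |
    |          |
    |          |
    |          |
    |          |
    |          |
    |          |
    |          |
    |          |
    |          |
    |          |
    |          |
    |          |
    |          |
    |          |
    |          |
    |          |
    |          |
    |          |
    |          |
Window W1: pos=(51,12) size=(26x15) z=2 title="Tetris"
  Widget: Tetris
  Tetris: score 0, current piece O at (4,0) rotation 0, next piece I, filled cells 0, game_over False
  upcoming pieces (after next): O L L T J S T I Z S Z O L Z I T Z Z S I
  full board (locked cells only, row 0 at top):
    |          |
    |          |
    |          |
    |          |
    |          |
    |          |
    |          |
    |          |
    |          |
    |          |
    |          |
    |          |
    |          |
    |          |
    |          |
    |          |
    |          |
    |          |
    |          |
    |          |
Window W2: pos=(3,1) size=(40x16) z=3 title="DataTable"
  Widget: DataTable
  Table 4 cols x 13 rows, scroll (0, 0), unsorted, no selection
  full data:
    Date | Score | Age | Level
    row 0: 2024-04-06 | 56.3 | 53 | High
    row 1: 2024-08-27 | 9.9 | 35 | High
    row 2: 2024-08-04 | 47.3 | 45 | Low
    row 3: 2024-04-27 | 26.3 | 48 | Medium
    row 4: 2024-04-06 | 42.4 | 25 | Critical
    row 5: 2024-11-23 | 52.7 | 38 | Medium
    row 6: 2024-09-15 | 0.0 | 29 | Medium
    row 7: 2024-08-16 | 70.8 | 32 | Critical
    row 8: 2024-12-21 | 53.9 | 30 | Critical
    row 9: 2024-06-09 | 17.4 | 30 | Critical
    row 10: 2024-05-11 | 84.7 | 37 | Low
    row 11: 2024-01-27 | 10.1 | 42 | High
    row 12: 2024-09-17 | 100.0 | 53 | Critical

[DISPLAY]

                                                   
━━━━━━━━━━━━━━━━━━━━━━━━━━━━━━━┓                   
ble                            ┃                   
───────────────────────────────┨                   
   │Score│Age│Level            ┃                   
───┼─────┼───┼────────         ┃                   
-06│56.3 │53 │High             ┃                   
-27│9.9  │35 │High             ┃                   
-04│47.3 │45 │Low              ┃                   
-27│26.3 │48 │Medium           ┃                   
-06│42.4 │25 │Critical         ┃━━━━━━━━━━━━━┓     
-23│52.7 │38 │Medium           ┃             ┃     
-15│0.0  │29 │Medium           ┃────────┏━━━━━━━━━━
-16│70.8 │32 │Critical         ┃        ┃ Tetris   
-21│53.9 │30 │Critical         ┃        ┠──────────
-09│17.4 │30 │Critical         ┃        ┃          
━━━━━━━━━━━━━━━━━━━━━━━━━━━━━━━┛        ┃          
              ┃          │              ┃          


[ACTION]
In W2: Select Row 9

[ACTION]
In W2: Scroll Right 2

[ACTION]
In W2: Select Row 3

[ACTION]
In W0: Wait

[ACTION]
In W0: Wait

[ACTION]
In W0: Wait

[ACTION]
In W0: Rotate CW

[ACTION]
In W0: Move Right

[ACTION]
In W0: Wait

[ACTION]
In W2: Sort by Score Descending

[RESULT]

                                                   
━━━━━━━━━━━━━━━━━━━━━━━━━━━━━━━┓                   
ble                            ┃                   
───────────────────────────────┨                   
   │Scor▼│Age│Level            ┃                   
───┼─────┼───┼────────         ┃                   
-17│100.0│53 │Critical         ┃                   
-11│84.7 │37 │Low              ┃                   
-16│70.8 │32 │Critical         ┃                   
-06│56.3 │53 │High             ┃                   
-21│53.9 │30 │Critical         ┃━━━━━━━━━━━━━┓     
-23│52.7 │38 │Medium           ┃             ┃     
-04│47.3 │45 │Low              ┃────────┏━━━━━━━━━━
-06│42.4 │25 │Critical         ┃        ┃ Tetris   
-27│26.3 │48 │Medium           ┃        ┠──────────
-09│17.4 │30 │Critical         ┃        ┃          
━━━━━━━━━━━━━━━━━━━━━━━━━━━━━━━┛        ┃          
              ┃          │              ┃          


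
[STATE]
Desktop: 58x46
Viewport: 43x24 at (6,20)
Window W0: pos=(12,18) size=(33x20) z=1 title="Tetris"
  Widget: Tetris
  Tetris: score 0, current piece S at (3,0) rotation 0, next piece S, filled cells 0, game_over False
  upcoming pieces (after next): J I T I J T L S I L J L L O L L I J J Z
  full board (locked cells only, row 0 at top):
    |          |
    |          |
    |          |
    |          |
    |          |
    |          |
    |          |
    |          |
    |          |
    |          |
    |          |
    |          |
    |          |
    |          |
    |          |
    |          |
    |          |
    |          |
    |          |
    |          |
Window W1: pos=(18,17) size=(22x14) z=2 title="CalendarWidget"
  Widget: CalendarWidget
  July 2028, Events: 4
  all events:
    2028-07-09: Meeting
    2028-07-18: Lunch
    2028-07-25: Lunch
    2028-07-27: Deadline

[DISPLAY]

      ┠─────┃     July 2028      ┃────┨    
      ┃     ┃Mo Tu We Th Fr Sa Su┃    ┃    
      ┃     ┃                1  2┃    ┃    
      ┃     ┃ 3  4  5  6  7  8  9┃    ┃    
      ┃     ┃10 11 12 13 14 15 16┃    ┃    
      ┃     ┃17 18* 19 20 21 22 2┃    ┃    
      ┃     ┃24 25* 26 27* 28 29 ┃    ┃    
      ┃     ┃31                  ┃    ┃    
      ┃     ┃                    ┃    ┃    
      ┃     ┃                    ┃    ┃    
      ┃     ┗━━━━━━━━━━━━━━━━━━━━┛    ┃    
      ┃          │                    ┃    
      ┃          │                    ┃    
      ┃          │                    ┃    
      ┃          │                    ┃    
      ┃          │                    ┃    
      ┃          │                    ┃    
      ┗━━━━━━━━━━━━━━━━━━━━━━━━━━━━━━━┛    
                                           
                                           
                                           
                                           
                                           
                                           


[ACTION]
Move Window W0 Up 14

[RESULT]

      ┃     ┃     July 2028      ┃    ┃    
      ┃     ┃Mo Tu We Th Fr Sa Su┃    ┃    
      ┃     ┃                1  2┃    ┃    
      ┗━━━━━┃ 3  4  5  6  7  8  9┃━━━━┛    
            ┃10 11 12 13 14 15 16┃         
            ┃17 18* 19 20 21 22 2┃         
            ┃24 25* 26 27* 28 29 ┃         
            ┃31                  ┃         
            ┃                    ┃         
            ┃                    ┃         
            ┗━━━━━━━━━━━━━━━━━━━━┛         
                                           
                                           
                                           
                                           
                                           
                                           
                                           
                                           
                                           
                                           
                                           
                                           
                                           


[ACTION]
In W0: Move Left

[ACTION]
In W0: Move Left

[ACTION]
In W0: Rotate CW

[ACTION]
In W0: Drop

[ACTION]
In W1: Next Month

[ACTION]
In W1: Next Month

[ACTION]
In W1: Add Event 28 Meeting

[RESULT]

      ┃     ┃   September 2028   ┃    ┃    
      ┃     ┃Mo Tu We Th Fr Sa Su┃    ┃    
      ┃     ┃             1  2  3┃    ┃    
      ┗━━━━━┃ 4  5  6  7  8  9 10┃━━━━┛    
            ┃11 12 13 14 15 16 17┃         
            ┃18 19 20 21 22 23 24┃         
            ┃25 26 27 28* 29 30  ┃         
            ┃                    ┃         
            ┃                    ┃         
            ┃                    ┃         
            ┗━━━━━━━━━━━━━━━━━━━━┛         
                                           
                                           
                                           
                                           
                                           
                                           
                                           
                                           
                                           
                                           
                                           
                                           
                                           


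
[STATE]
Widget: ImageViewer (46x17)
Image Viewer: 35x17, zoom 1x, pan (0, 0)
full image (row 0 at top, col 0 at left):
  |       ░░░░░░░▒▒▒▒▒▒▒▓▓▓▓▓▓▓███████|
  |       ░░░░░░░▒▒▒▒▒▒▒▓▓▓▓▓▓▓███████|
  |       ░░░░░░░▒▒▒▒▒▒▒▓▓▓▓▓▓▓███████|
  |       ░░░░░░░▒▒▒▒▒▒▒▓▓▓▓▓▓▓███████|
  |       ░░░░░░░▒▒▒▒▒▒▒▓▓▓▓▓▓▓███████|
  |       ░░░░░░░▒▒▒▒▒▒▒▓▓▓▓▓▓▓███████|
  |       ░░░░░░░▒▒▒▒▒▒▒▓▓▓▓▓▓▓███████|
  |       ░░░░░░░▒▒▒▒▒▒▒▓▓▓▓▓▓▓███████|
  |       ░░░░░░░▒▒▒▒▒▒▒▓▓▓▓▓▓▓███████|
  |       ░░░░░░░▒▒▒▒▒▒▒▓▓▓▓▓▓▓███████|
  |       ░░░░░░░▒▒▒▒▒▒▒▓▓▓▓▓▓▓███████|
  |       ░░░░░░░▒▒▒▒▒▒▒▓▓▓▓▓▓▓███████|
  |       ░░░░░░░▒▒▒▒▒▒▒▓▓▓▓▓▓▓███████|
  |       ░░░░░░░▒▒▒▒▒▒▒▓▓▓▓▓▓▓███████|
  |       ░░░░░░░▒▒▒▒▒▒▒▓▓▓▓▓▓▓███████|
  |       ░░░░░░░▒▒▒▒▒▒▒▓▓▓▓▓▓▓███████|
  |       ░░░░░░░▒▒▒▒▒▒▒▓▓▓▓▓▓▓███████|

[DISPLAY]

       ░░░░░░░▒▒▒▒▒▒▒▓▓▓▓▓▓▓███████           
       ░░░░░░░▒▒▒▒▒▒▒▓▓▓▓▓▓▓███████           
       ░░░░░░░▒▒▒▒▒▒▒▓▓▓▓▓▓▓███████           
       ░░░░░░░▒▒▒▒▒▒▒▓▓▓▓▓▓▓███████           
       ░░░░░░░▒▒▒▒▒▒▒▓▓▓▓▓▓▓███████           
       ░░░░░░░▒▒▒▒▒▒▒▓▓▓▓▓▓▓███████           
       ░░░░░░░▒▒▒▒▒▒▒▓▓▓▓▓▓▓███████           
       ░░░░░░░▒▒▒▒▒▒▒▓▓▓▓▓▓▓███████           
       ░░░░░░░▒▒▒▒▒▒▒▓▓▓▓▓▓▓███████           
       ░░░░░░░▒▒▒▒▒▒▒▓▓▓▓▓▓▓███████           
       ░░░░░░░▒▒▒▒▒▒▒▓▓▓▓▓▓▓███████           
       ░░░░░░░▒▒▒▒▒▒▒▓▓▓▓▓▓▓███████           
       ░░░░░░░▒▒▒▒▒▒▒▓▓▓▓▓▓▓███████           
       ░░░░░░░▒▒▒▒▒▒▒▓▓▓▓▓▓▓███████           
       ░░░░░░░▒▒▒▒▒▒▒▓▓▓▓▓▓▓███████           
       ░░░░░░░▒▒▒▒▒▒▒▓▓▓▓▓▓▓███████           
       ░░░░░░░▒▒▒▒▒▒▒▓▓▓▓▓▓▓███████           


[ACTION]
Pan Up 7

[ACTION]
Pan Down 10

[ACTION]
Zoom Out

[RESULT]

       ░░░░░░░▒▒▒▒▒▒▒▓▓▓▓▓▓▓███████           
       ░░░░░░░▒▒▒▒▒▒▒▓▓▓▓▓▓▓███████           
       ░░░░░░░▒▒▒▒▒▒▒▓▓▓▓▓▓▓███████           
       ░░░░░░░▒▒▒▒▒▒▒▓▓▓▓▓▓▓███████           
       ░░░░░░░▒▒▒▒▒▒▒▓▓▓▓▓▓▓███████           
       ░░░░░░░▒▒▒▒▒▒▒▓▓▓▓▓▓▓███████           
       ░░░░░░░▒▒▒▒▒▒▒▓▓▓▓▓▓▓███████           
                                              
                                              
                                              
                                              
                                              
                                              
                                              
                                              
                                              
                                              


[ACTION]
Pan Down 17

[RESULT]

                                              
                                              
                                              
                                              
                                              
                                              
                                              
                                              
                                              
                                              
                                              
                                              
                                              
                                              
                                              
                                              
                                              
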